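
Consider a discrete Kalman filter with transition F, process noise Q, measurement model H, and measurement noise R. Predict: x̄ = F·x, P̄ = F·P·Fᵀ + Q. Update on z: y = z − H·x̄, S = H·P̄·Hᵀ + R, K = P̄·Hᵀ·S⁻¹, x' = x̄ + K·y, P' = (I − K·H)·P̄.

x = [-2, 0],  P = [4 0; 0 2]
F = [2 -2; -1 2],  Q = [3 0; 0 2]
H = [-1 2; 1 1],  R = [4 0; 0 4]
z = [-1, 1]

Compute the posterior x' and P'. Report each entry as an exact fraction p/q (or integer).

x' = [397/869, -164/869]
P' = [1436/869 116/869; 116/869 600/869]

x̄ = F·x = [-4, 2]
P̄ = F·P·Fᵀ + Q = [27 -16; -16 14]
y = z − H·x̄ = [-9, 3]
S = H·P̄·Hᵀ + R = [151 -15; -15 13]
K = P̄·Hᵀ·S⁻¹ = [-301/869 388/869; 271/869 179/869]
x' = x̄ + K·y = [397/869, -164/869]
P' = (I − K·H)·P̄ = [1436/869 116/869; 116/869 600/869]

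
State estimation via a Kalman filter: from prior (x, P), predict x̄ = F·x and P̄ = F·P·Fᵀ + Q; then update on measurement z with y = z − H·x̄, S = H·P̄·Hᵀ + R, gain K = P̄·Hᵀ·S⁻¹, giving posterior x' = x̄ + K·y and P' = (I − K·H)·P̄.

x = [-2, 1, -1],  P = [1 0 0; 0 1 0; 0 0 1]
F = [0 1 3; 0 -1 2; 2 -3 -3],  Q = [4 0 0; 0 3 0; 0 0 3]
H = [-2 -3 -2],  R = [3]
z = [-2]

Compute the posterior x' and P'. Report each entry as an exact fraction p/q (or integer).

x' = [119/159, 167/159, -245/159]
P' = [1865/159 263/159 -2231/159; 263/159 488/159 -953/159; -2231/159 -953/159 3686/159]

x̄ = F·x = [-2, -3, -4]
P̄ = F·P·Fᵀ + Q = [14 5 -12; 5 8 -3; -12 -3 25]
y = z − H·x̄ = [-23]
S = H·P̄·Hᵀ + R = [159]
K = P̄·Hᵀ·S⁻¹ = [-19/159; -28/159; -17/159]
x' = x̄ + K·y = [119/159, 167/159, -245/159]
P' = (I − K·H)·P̄ = [1865/159 263/159 -2231/159; 263/159 488/159 -953/159; -2231/159 -953/159 3686/159]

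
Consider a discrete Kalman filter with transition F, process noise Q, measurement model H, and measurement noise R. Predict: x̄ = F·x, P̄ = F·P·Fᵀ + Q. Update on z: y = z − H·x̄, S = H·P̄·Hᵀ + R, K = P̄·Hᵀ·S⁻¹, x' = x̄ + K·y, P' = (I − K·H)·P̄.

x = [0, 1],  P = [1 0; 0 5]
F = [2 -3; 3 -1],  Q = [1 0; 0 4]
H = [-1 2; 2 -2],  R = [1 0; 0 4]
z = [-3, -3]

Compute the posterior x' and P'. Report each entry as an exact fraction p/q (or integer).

x' = [-5805/1048, -2189/524]
P' = [2345/524 699/262; 699/262 234/131]

x̄ = F·x = [-3, -1]
P̄ = F·P·Fᵀ + Q = [50 21; 21 18]
y = z − H·x̄ = [-4, 1]
S = H·P̄·Hᵀ + R = [39 -46; -46 108]
K = P̄·Hᵀ·S⁻¹ = [451/524 947/1048; 237/262 231/524]
x' = x̄ + K·y = [-5805/1048, -2189/524]
P' = (I − K·H)·P̄ = [2345/524 699/262; 699/262 234/131]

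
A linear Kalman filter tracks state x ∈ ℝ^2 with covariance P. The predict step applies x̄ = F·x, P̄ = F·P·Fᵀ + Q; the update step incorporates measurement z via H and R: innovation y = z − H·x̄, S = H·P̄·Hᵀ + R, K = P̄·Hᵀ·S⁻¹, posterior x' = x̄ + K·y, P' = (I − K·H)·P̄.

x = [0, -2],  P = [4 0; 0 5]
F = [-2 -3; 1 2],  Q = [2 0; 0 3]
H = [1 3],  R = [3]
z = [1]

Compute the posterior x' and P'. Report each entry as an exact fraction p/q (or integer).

x̄ = F·x = [6, -4]
P̄ = F·P·Fᵀ + Q = [63 -38; -38 27]
y = z − H·x̄ = [7]
S = H·P̄·Hᵀ + R = [81]
K = P̄·Hᵀ·S⁻¹ = [-17/27; 43/81]
x' = x̄ + K·y = [43/27, -23/81]
P' = (I − K·H)·P̄ = [278/9 -295/27; -295/27 338/81]

x' = [43/27, -23/81]
P' = [278/9 -295/27; -295/27 338/81]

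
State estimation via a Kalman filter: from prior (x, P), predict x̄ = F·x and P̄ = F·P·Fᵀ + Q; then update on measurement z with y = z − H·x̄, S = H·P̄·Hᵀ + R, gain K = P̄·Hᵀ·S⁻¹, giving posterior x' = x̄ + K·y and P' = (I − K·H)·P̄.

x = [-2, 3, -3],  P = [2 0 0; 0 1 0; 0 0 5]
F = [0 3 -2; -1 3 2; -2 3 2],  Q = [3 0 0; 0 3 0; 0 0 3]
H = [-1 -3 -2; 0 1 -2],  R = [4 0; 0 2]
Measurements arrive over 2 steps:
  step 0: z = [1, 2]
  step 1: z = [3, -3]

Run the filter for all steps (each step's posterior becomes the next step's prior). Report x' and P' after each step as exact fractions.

step 0: x' = [303561/18391, -70688/18391, -53122/18391], P' = [549882/18391 -134698/18391 -71900/18391; -134698/18391 39438/18391 16832/18391; -71900/18391 16832/18391 15380/18391]
step 1: x' = [3734294234/1971307061, -3588947015/1971307061, 689217730/1971307061], P' = [12996833822/1971307061 -2990348838/1971307061 -1715481880/1971307061; -2990348838/1971307061 1363022974/1971307061 315782858/1971307061; -1715481880/1971307061 315782858/1971307061 872283897/1971307061]

step 0: x̄ = F·x = [15, 5, 7]
step 0: P̄ = F·P·Fᵀ + Q = [32 -11 -11; -11 34 33; -11 33 40]
step 0: y = z − H·x̄ = [45, 11]
step 0: S = H·P̄·Hᵀ + R = [788 179; 179 64]
step 0: K = P̄·Hᵀ·S⁻¹ = [-497/18391 4551/18391; -4320/18391 2887/18391; -2339/18391 -6964/18391]
step 0: x' = x̄ + K·y = [303561/18391, -70688/18391, -53122/18391]
step 0: P' = (I − K·H)·P̄ = [549882/18391 -134698/18391 -71900/18391; -134698/18391 39438/18391 16832/18391; -71900/18391 16832/18391 15380/18391]
step 1: x̄ = F·x = [-105820/18391, -621869/18391, -925430/18391]
step 1: P̄ = F·P·Fᵀ + Q = [269651/18391 553716/18391 814010/18391; 553716/18391 2319289/18391 3361892/18391; 814010/18391 3361892/18391 5064723/18391]
step 1: y = z − H·x̄ = [-3767114/18391, -1284164/18391]
step 1: S = H·P̄·Hᵀ + R = [88396748/18391 27822897/18391; 27822897/18391 9167395/18391]
step 1: K = P̄·Hᵀ·S⁻¹ = [-148705887/1971307061 220307461/1971307061; -432571450/1971307061 365728629/1971307061; -244108622/1971307061 -714392468/1971307061]
step 1: x' = x̄ + K·y = [3734294234/1971307061, -3588947015/1971307061, 689217730/1971307061]
step 1: P' = (I − K·H)·P̄ = [12996833822/1971307061 -2990348838/1971307061 -1715481880/1971307061; -2990348838/1971307061 1363022974/1971307061 315782858/1971307061; -1715481880/1971307061 315782858/1971307061 872283897/1971307061]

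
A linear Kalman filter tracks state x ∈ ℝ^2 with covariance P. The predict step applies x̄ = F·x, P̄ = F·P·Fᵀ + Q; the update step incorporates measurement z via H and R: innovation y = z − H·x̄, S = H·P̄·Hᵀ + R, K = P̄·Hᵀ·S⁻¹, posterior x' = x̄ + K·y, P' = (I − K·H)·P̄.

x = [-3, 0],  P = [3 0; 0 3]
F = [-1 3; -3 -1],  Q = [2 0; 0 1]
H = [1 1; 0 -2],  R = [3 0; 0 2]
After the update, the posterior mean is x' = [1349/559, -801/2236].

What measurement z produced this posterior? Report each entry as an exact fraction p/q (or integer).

x̄ = F·x = [3, 9]
P̄ = F·P·Fᵀ + Q = [32 0; 0 31]
S = H·P̄·Hᵀ + R = [66 -62; -62 126]
K = P̄·Hᵀ·S⁻¹ = [504/559 248/559; 31/2236 -1085/2236]
x' − x̄ = [-328/559, -20925/2236] = K·y
y = (KᵀK)⁻¹·Kᵀ·(x' − x̄) = [-10, 19]
z = y + H·x̄ = [-10, 19] + [12, -18] = [2, 1]

z = [2, 1]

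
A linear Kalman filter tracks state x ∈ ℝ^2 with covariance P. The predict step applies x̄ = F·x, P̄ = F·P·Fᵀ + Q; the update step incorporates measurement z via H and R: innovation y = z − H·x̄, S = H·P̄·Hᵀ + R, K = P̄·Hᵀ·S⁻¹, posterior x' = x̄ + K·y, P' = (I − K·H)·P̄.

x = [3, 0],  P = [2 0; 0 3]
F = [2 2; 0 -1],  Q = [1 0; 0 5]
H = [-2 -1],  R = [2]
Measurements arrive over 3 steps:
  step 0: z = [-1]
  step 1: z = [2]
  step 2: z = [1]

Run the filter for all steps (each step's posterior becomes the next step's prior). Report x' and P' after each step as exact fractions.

step 0: x' = [12/35, 22/35], P' = [87/35 -138/35; -138/35 272/35]
step 1: x' = [-676/913, -106/913], P' = [3369/913 -5806/913; -5806/913 11434/913]
step 2: x' = [-9938/27509, -11851/27509], P' = [128253/27509 -224310/27509; -224310/27509 435594/27509]

step 0: x̄ = F·x = [6, 0]
step 0: P̄ = F·P·Fᵀ + Q = [21 -6; -6 8]
step 0: y = z − H·x̄ = [11]
step 0: S = H·P̄·Hᵀ + R = [70]
step 0: K = P̄·Hᵀ·S⁻¹ = [-18/35; 2/35]
step 0: x' = x̄ + K·y = [12/35, 22/35]
step 0: P' = (I − K·H)·P̄ = [87/35 -138/35; -138/35 272/35]
step 1: x̄ = F·x = [68/35, -22/35]
step 1: P̄ = F·P·Fᵀ + Q = [367/35 -268/35; -268/35 447/35]
step 1: y = z − H·x̄ = [184/35]
step 1: S = H·P̄·Hᵀ + R = [913/35]
step 1: K = P̄·Hᵀ·S⁻¹ = [-466/913; 89/913]
step 1: x' = x̄ + K·y = [-676/913, -106/913]
step 1: P' = (I − K·H)·P̄ = [3369/913 -5806/913; -5806/913 11434/913]
step 2: x̄ = F·x = [-1564/913, 106/913]
step 2: P̄ = F·P·Fᵀ + Q = [13677/913 -11256/913; -11256/913 15999/913]
step 2: y = z − H·x̄ = [-2109/913]
step 2: S = H·P̄·Hᵀ + R = [27509/913]
step 2: K = P̄·Hᵀ·S⁻¹ = [-16098/27509; 6513/27509]
step 2: x' = x̄ + K·y = [-9938/27509, -11851/27509]
step 2: P' = (I − K·H)·P̄ = [128253/27509 -224310/27509; -224310/27509 435594/27509]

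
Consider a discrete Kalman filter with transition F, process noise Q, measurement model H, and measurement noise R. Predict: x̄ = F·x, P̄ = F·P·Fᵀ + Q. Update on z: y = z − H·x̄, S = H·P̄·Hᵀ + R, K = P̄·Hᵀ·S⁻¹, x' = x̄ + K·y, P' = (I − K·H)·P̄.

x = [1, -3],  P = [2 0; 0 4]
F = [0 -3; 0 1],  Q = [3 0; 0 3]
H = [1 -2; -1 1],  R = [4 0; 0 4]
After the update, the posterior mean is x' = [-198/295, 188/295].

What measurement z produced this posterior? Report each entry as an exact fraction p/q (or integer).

x̄ = F·x = [9, -3]
P̄ = F·P·Fᵀ + Q = [39 -12; -12 7]
S = H·P̄·Hᵀ + R = [119 -89; -89 74]
K = P̄·Hᵀ·S⁻¹ = [41/295 -154/295; -233/885 -53/885]
x' − x̄ = [-2853/295, 1073/295] = K·y
y = (KᵀK)⁻¹·Kᵀ·(x' − x̄) = [-17, 14]
z = y + H·x̄ = [-17, 14] + [15, -12] = [-2, 2]

z = [-2, 2]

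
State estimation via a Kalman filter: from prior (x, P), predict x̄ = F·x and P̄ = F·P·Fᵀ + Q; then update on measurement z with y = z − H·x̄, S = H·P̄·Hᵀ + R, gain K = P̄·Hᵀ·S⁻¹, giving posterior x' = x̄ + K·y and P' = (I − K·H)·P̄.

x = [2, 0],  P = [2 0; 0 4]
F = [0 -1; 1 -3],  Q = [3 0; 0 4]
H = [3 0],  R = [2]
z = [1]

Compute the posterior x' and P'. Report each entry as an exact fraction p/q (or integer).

x̄ = F·x = [0, 2]
P̄ = F·P·Fᵀ + Q = [7 12; 12 42]
y = z − H·x̄ = [1]
S = H·P̄·Hᵀ + R = [65]
K = P̄·Hᵀ·S⁻¹ = [21/65; 36/65]
x' = x̄ + K·y = [21/65, 166/65]
P' = (I − K·H)·P̄ = [14/65 24/65; 24/65 1434/65]

x' = [21/65, 166/65]
P' = [14/65 24/65; 24/65 1434/65]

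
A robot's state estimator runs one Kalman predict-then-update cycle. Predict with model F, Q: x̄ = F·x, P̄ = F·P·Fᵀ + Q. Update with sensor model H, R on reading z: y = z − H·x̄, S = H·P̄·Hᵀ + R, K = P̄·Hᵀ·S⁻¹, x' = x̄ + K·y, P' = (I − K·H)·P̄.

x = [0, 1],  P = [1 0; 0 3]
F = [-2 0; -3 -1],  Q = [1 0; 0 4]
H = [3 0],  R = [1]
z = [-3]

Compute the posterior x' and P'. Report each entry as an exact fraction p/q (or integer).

x̄ = F·x = [0, -1]
P̄ = F·P·Fᵀ + Q = [5 6; 6 16]
y = z − H·x̄ = [-3]
S = H·P̄·Hᵀ + R = [46]
K = P̄·Hᵀ·S⁻¹ = [15/46; 9/23]
x' = x̄ + K·y = [-45/46, -50/23]
P' = (I − K·H)·P̄ = [5/46 3/23; 3/23 206/23]

x' = [-45/46, -50/23]
P' = [5/46 3/23; 3/23 206/23]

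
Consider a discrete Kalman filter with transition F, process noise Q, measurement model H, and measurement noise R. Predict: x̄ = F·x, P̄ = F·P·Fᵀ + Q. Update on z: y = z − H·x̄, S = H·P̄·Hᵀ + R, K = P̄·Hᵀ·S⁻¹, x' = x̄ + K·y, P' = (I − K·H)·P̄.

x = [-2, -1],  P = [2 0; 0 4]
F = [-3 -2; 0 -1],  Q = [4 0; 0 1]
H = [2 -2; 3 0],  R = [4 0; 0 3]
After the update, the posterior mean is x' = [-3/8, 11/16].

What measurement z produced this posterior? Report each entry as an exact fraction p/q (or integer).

x̄ = F·x = [8, 1]
P̄ = F·P·Fᵀ + Q = [38 8; 8 5]
S = H·P̄·Hᵀ + R = [112 180; 180 345]
K = P̄·Hᵀ·S⁻¹ = [3/104 41/130; -75/208 67/260]
x' − x̄ = [-67/8, -5/16] = K·y
y = (KᵀK)⁻¹·Kᵀ·(x' − x̄) = [-17, -25]
z = y + H·x̄ = [-17, -25] + [14, 24] = [-3, -1]

z = [-3, -1]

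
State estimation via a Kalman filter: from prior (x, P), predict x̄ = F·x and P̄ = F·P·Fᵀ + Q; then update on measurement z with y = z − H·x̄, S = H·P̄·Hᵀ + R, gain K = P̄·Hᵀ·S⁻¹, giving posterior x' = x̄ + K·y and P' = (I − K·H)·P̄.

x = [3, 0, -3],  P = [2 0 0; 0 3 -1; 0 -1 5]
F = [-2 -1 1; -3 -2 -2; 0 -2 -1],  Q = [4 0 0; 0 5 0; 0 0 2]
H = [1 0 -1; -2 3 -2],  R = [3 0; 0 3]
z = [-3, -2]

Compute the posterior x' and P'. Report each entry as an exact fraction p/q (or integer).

x̄ = F·x = [-9, -3, 3]
P̄ = F·P·Fᵀ + Q = [22 8 2; 8 47 16; 2 16 15]
y = z − H·x̄ = [9, -5]
S = H·P̄·Hᵀ + R = [36 -38; -38 302]
K = P̄·Hᵀ·S⁻¹ = [1282/2357 -26/2357; 559/4714 761/2357; -1697/4714 5/4714]
x' = x̄ + K·y = [-9545/2357, -16721/4714, -578/2357]
P' = (I − K·H)·P̄ = [25590/2357 31530/2357 21744/2357; 31530/2357 42242/2357 61383/4714; 21744/2357 61383/4714 48579/4714]

x' = [-9545/2357, -16721/4714, -578/2357]
P' = [25590/2357 31530/2357 21744/2357; 31530/2357 42242/2357 61383/4714; 21744/2357 61383/4714 48579/4714]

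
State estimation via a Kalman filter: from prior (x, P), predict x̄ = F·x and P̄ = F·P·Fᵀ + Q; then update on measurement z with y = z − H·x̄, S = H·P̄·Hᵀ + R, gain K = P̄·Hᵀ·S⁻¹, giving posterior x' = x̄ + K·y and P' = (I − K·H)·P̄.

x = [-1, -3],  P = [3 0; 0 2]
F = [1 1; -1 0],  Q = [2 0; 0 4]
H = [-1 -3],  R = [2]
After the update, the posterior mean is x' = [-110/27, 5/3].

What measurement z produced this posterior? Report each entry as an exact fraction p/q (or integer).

x̄ = F·x = [-4, 1]
P̄ = F·P·Fᵀ + Q = [7 -3; -3 7]
S = H·P̄·Hᵀ + R = [54]
K = P̄·Hᵀ·S⁻¹ = [1/27; -1/3]
x' − x̄ = [-2/27, 2/3] = K·y
y = (KᵀK)⁻¹·Kᵀ·(x' − x̄) = [-2]
z = y + H·x̄ = [-2] + [1] = [-1]

z = [-1]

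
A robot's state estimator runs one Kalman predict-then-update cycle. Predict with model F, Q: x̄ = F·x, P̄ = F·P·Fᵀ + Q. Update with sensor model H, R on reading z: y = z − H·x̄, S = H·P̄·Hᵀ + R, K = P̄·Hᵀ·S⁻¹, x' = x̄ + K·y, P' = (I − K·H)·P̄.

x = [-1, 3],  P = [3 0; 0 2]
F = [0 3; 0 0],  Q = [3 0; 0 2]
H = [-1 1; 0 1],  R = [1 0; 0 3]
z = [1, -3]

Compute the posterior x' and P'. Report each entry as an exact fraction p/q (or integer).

x̄ = F·x = [9, 0]
P̄ = F·P·Fᵀ + Q = [21 0; 0 2]
y = z − H·x̄ = [10, -3]
S = H·P̄·Hᵀ + R = [24 2; 2 5]
K = P̄·Hᵀ·S⁻¹ = [-105/116 21/58; 3/58 11/29]
x' = x̄ + K·y = [-33/29, -18/29]
P' = (I − K·H)·P̄ = [231/116 63/58; 63/58 33/29]

x' = [-33/29, -18/29]
P' = [231/116 63/58; 63/58 33/29]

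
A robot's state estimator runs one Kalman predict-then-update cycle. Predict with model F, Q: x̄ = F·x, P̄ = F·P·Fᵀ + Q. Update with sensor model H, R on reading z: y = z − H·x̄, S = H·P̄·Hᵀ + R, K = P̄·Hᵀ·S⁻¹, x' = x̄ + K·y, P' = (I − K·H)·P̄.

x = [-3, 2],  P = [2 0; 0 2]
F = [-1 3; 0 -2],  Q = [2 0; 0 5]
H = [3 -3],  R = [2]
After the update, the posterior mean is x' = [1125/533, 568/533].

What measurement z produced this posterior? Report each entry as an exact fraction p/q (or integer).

x̄ = F·x = [9, -4]
P̄ = F·P·Fᵀ + Q = [22 -12; -12 13]
S = H·P̄·Hᵀ + R = [533]
K = P̄·Hᵀ·S⁻¹ = [102/533; -75/533]
x' − x̄ = [-3672/533, 2700/533] = K·y
y = (KᵀK)⁻¹·Kᵀ·(x' − x̄) = [-36]
z = y + H·x̄ = [-36] + [39] = [3]

z = [3]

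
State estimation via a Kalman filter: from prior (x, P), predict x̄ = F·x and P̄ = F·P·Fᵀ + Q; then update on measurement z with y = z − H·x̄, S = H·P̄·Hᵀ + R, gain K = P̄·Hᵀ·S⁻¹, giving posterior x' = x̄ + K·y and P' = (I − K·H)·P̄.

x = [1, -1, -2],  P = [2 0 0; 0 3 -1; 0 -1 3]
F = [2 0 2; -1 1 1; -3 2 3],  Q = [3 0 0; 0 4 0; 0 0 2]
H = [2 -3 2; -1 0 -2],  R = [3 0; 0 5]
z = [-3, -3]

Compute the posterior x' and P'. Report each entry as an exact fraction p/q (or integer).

x' = [-23493/21628, 6931/5407, 8754/5407]
P' = [198831/21628 13873/5407 -26217/5407; 13873/5407 8214/5407 -3184/5407; -26217/5407 -3184/5407 20241/5407]

x̄ = F·x = [-2, -4, -11]
P̄ = F·P·Fᵀ + Q = [23 0 2; 0 10 16; 2 16 47]
y = z − H·x̄ = [11, -27]
S = H·P̄·Hᵀ + R = [197 -150; -150 224]
K = P̄·Hᵀ·S⁻¹ = [3575/10814 2181/21628; -1088/5407 -1501/5407; -800/5407 -2853/5407]
x' = x̄ + K·y = [-23493/21628, 6931/5407, 8754/5407]
P' = (I − K·H)·P̄ = [198831/21628 13873/5407 -26217/5407; 13873/5407 8214/5407 -3184/5407; -26217/5407 -3184/5407 20241/5407]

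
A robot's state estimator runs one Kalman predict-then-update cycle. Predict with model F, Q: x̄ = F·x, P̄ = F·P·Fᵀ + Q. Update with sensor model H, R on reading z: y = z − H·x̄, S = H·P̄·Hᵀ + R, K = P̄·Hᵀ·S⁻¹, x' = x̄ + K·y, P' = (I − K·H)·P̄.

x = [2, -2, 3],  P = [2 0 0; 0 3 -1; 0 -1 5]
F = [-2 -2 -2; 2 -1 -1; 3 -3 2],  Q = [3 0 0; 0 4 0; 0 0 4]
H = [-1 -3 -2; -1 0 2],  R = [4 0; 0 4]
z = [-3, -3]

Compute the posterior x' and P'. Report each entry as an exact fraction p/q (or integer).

x̄ = F·x = [-6, 3, 18]
P̄ = F·P·Fᵀ + Q = [35 4 -16; 4 18 10; -16 10 81]
y = z − H·x̄ = [36, -45]
S = H·P̄·Hᵀ + R = [605 -337; -337 427]
K = P̄·Hᵀ·S⁻¹ = [-14492/72383 -22795/72383; -13957/72383 -8303/72383; -7583/72383 24189/72383]
x' = x̄ + K·y = [69765/72383, 88332/72383, -58599/72383]
P' = (I − K·H)·P̄ = [788760/72383 -476124/72383 348790/72383; -476124/72383 347096/72383 -254668/72383; 348790/72383 -254668/72383 222773/72383]

x' = [69765/72383, 88332/72383, -58599/72383]
P' = [788760/72383 -476124/72383 348790/72383; -476124/72383 347096/72383 -254668/72383; 348790/72383 -254668/72383 222773/72383]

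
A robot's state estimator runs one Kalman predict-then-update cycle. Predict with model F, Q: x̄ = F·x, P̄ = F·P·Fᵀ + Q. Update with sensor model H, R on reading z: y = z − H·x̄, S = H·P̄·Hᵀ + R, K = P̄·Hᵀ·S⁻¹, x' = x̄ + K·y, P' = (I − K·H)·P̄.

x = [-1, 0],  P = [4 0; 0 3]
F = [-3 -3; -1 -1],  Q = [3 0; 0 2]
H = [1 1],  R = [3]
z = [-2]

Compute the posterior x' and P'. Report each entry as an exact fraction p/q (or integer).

x̄ = F·x = [3, 1]
P̄ = F·P·Fᵀ + Q = [66 21; 21 9]
y = z − H·x̄ = [-6]
S = H·P̄·Hᵀ + R = [120]
K = P̄·Hᵀ·S⁻¹ = [29/40; 1/4]
x' = x̄ + K·y = [-27/20, -1/2]
P' = (I − K·H)·P̄ = [117/40 -3/4; -3/4 3/2]

x' = [-27/20, -1/2]
P' = [117/40 -3/4; -3/4 3/2]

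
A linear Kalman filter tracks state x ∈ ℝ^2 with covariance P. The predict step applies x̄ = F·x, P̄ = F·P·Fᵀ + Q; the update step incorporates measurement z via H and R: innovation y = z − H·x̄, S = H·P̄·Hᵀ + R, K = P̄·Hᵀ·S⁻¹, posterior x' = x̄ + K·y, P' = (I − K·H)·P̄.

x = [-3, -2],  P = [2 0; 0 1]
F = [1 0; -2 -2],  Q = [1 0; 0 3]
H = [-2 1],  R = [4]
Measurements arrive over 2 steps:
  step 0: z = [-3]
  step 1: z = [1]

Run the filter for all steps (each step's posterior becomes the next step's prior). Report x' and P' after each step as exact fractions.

step 0: x' = [49/47, 33/47], P' = [41/47 42/47; 42/47 176/47]
step 1: x' = [409/2549, 2131/2549], P' = [2284/2549 3200/2549; 3200/2549 13108/2549]

step 0: x̄ = F·x = [-3, 10]
step 0: P̄ = F·P·Fᵀ + Q = [3 -4; -4 15]
step 0: y = z − H·x̄ = [-19]
step 0: S = H·P̄·Hᵀ + R = [47]
step 0: K = P̄·Hᵀ·S⁻¹ = [-10/47; 23/47]
step 0: x' = x̄ + K·y = [49/47, 33/47]
step 0: P' = (I − K·H)·P̄ = [41/47 42/47; 42/47 176/47]
step 1: x̄ = F·x = [49/47, -164/47]
step 1: P̄ = F·P·Fᵀ + Q = [88/47 -166/47; -166/47 1345/47]
step 1: y = z − H·x̄ = [309/47]
step 1: S = H·P̄·Hᵀ + R = [2549/47]
step 1: K = P̄·Hᵀ·S⁻¹ = [-342/2549; 1677/2549]
step 1: x' = x̄ + K·y = [409/2549, 2131/2549]
step 1: P' = (I − K·H)·P̄ = [2284/2549 3200/2549; 3200/2549 13108/2549]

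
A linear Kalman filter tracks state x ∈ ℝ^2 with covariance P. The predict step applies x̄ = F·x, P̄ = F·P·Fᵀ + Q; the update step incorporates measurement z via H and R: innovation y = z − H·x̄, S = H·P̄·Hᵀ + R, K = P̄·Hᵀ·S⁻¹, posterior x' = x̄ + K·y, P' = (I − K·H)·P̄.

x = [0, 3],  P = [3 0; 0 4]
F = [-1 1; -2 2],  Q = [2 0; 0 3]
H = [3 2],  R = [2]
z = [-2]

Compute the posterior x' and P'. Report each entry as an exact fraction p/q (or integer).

x' = [-28/75, -142/375]
P' = [14/15 -94/75; -94/75 809/375]

x̄ = F·x = [3, 6]
P̄ = F·P·Fᵀ + Q = [9 14; 14 31]
y = z − H·x̄ = [-23]
S = H·P̄·Hᵀ + R = [375]
K = P̄·Hᵀ·S⁻¹ = [11/75; 104/375]
x' = x̄ + K·y = [-28/75, -142/375]
P' = (I − K·H)·P̄ = [14/15 -94/75; -94/75 809/375]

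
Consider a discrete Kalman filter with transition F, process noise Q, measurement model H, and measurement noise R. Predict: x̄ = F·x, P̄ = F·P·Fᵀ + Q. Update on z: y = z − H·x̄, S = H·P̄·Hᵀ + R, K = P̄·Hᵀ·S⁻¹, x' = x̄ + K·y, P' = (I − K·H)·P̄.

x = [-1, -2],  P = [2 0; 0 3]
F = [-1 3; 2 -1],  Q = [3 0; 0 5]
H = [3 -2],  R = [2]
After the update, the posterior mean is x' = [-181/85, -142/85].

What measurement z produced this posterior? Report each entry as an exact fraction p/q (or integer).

x̄ = F·x = [-5, 0]
P̄ = F·P·Fᵀ + Q = [32 -13; -13 16]
S = H·P̄·Hᵀ + R = [510]
K = P̄·Hᵀ·S⁻¹ = [61/255; -71/510]
x' − x̄ = [244/85, -142/85] = K·y
y = (KᵀK)⁻¹·Kᵀ·(x' − x̄) = [12]
z = y + H·x̄ = [12] + [-15] = [-3]

z = [-3]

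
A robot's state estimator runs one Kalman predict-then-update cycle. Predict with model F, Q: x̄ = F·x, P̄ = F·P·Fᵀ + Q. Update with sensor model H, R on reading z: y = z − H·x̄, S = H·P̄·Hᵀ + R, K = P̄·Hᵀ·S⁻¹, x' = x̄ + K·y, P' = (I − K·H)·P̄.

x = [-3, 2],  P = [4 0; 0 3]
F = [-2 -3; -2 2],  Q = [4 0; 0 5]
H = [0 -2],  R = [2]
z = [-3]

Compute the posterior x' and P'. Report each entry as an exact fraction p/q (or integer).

x' = [34/67, 109/67]
P' = [3141/67 -2/67; -2/67 33/67]

x̄ = F·x = [0, 10]
P̄ = F·P·Fᵀ + Q = [47 -2; -2 33]
y = z − H·x̄ = [17]
S = H·P̄·Hᵀ + R = [134]
K = P̄·Hᵀ·S⁻¹ = [2/67; -33/67]
x' = x̄ + K·y = [34/67, 109/67]
P' = (I − K·H)·P̄ = [3141/67 -2/67; -2/67 33/67]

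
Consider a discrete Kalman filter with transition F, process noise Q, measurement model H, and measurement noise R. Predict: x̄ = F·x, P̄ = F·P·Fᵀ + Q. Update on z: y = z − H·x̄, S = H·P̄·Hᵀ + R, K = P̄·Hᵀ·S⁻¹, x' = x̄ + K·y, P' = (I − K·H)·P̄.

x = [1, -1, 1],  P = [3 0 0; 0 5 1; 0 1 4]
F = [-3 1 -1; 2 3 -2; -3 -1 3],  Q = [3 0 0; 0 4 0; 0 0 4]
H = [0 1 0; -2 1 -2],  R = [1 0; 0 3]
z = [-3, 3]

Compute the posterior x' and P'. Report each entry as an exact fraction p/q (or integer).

x̄ = F·x = [-5, -3, 1]
P̄ = F·P·Fᵀ + Q = [37 0 14; 0 65 -46; 14 -46 66]
y = z − H·x̄ = [0, -2]
S = H·P̄·Hᵀ + R = [66 157; 157 776]
K = P̄·Hᵀ·S⁻¹ = [16014/26567 -6732/26567; 25791/26567 157/26567; -3354/26567 -6374/26567]
x' = x̄ + K·y = [-119371/26567, -80015/26567, 39315/26567]
P' = (I − K·H)·P̄ = [296315/26567 16014/26567 -278210/26567; 16014/26567 25791/26567 -3354/26567; -278210/26567 -3354/26567 286094/26567]

x' = [-119371/26567, -80015/26567, 39315/26567]
P' = [296315/26567 16014/26567 -278210/26567; 16014/26567 25791/26567 -3354/26567; -278210/26567 -3354/26567 286094/26567]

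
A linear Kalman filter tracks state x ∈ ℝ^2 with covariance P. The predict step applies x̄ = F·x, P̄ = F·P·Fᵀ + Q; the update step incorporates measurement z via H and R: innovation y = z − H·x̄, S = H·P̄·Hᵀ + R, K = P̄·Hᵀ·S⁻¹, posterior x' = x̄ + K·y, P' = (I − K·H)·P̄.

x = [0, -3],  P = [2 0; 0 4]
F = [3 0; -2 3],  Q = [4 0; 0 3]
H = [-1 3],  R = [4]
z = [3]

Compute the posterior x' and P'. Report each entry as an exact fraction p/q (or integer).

x̄ = F·x = [0, -9]
P̄ = F·P·Fᵀ + Q = [22 -12; -12 47]
y = z − H·x̄ = [30]
S = H·P̄·Hᵀ + R = [521]
K = P̄·Hᵀ·S⁻¹ = [-58/521; 153/521]
x' = x̄ + K·y = [-1740/521, -99/521]
P' = (I − K·H)·P̄ = [8098/521 2622/521; 2622/521 1078/521]

x' = [-1740/521, -99/521]
P' = [8098/521 2622/521; 2622/521 1078/521]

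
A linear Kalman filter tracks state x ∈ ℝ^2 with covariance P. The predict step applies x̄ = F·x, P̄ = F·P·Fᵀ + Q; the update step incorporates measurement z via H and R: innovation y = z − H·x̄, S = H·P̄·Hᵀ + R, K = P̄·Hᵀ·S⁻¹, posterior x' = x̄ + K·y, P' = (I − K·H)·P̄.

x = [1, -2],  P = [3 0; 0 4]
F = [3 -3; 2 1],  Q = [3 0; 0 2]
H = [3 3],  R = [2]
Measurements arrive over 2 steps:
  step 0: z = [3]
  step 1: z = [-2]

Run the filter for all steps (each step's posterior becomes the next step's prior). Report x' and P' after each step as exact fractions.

step 0: x' = [1305/433, -864/433], P' = [5250/433 -5178/433; -5178/433 5202/433]
step 1: x' = [-4180698/2320913, 2650506/2320913], P' = [4759458/2320913 -4319460/2320913; -4319460/2320913 4395028/2320913]

step 0: x̄ = F·x = [9, 0]
step 0: P̄ = F·P·Fᵀ + Q = [66 6; 6 18]
step 0: y = z − H·x̄ = [-24]
step 0: S = H·P̄·Hᵀ + R = [866]
step 0: K = P̄·Hᵀ·S⁻¹ = [108/433; 36/433]
step 0: x' = x̄ + K·y = [1305/433, -864/433]
step 0: P' = (I − K·H)·P̄ = [5250/433 -5178/433; -5178/433 5202/433]
step 1: x̄ = F·x = [6507/433, 1746/433]
step 1: P̄ = F·P·Fᵀ + Q = [188571/433 31428/433; 31428/433 6356/433]
step 1: y = z − H·x̄ = [-25625/433]
step 1: S = H·P̄·Hᵀ + R = [2320913/433]
step 1: K = P̄·Hᵀ·S⁻¹ = [659997/2320913; 113352/2320913]
step 1: x' = x̄ + K·y = [-4180698/2320913, 2650506/2320913]
step 1: P' = (I − K·H)·P̄ = [4759458/2320913 -4319460/2320913; -4319460/2320913 4395028/2320913]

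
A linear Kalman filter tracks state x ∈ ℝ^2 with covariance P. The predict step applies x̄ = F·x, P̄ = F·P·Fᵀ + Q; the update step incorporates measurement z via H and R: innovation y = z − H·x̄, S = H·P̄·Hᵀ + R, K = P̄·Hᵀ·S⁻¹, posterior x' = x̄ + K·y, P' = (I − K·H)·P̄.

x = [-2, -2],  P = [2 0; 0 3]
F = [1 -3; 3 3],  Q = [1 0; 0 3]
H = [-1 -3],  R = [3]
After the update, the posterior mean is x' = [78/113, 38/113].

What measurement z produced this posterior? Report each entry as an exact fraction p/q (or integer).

x̄ = F·x = [4, -12]
P̄ = F·P·Fᵀ + Q = [30 -21; -21 48]
S = H·P̄·Hᵀ + R = [339]
K = P̄·Hᵀ·S⁻¹ = [11/113; -41/113]
x' − x̄ = [-374/113, 1394/113] = K·y
y = (KᵀK)⁻¹·Kᵀ·(x' − x̄) = [-34]
z = y + H·x̄ = [-34] + [32] = [-2]

z = [-2]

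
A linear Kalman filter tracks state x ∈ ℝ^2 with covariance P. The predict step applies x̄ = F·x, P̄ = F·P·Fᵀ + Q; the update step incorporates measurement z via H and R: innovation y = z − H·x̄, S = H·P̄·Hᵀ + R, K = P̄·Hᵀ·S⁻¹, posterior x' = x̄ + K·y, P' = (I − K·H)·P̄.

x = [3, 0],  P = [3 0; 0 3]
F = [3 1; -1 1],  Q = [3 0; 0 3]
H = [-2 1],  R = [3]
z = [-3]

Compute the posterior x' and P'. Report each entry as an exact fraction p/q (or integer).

x' = [9/7, -3/4]
P' = [15/7 3; 3 51/8]

x̄ = F·x = [9, -3]
P̄ = F·P·Fᵀ + Q = [33 -6; -6 9]
y = z − H·x̄ = [18]
S = H·P̄·Hᵀ + R = [168]
K = P̄·Hᵀ·S⁻¹ = [-3/7; 1/8]
x' = x̄ + K·y = [9/7, -3/4]
P' = (I − K·H)·P̄ = [15/7 3; 3 51/8]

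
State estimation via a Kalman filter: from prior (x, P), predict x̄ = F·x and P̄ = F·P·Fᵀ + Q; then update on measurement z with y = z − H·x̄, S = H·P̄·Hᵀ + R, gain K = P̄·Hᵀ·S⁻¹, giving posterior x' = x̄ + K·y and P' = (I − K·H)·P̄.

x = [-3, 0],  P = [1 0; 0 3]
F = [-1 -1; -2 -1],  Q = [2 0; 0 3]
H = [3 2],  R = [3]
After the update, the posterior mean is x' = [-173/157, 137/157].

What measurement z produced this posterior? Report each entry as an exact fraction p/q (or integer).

x̄ = F·x = [3, 6]
P̄ = F·P·Fᵀ + Q = [6 5; 5 10]
S = H·P̄·Hᵀ + R = [157]
K = P̄·Hᵀ·S⁻¹ = [28/157; 35/157]
x' − x̄ = [-644/157, -805/157] = K·y
y = (KᵀK)⁻¹·Kᵀ·(x' − x̄) = [-23]
z = y + H·x̄ = [-23] + [21] = [-2]

z = [-2]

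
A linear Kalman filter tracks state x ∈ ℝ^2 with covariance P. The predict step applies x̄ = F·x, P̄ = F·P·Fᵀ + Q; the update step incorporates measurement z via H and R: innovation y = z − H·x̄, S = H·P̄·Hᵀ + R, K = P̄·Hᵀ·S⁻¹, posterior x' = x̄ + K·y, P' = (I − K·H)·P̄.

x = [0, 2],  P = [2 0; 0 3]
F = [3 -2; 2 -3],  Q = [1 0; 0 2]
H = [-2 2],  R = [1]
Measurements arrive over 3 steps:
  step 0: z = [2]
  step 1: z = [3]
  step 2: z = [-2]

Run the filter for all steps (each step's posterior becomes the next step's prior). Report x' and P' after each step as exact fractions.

step 0: x' = [-48/11, -38/11], P' = [1019/33 1018/33; 1018/33 1025/33]
step 1: x' = [-17176/5583, -8732/5583], P' = [12944/5583 4086/1861; 4086/1861 12965/5583]
step 2: x' = [-2939564/822837, -3667928/822837], P' = [1924741/822837 1832512/822837; 1832512/822837 1941805/822837]

step 0: x̄ = F·x = [-4, -6]
step 0: P̄ = F·P·Fᵀ + Q = [31 30; 30 37]
step 0: y = z − H·x̄ = [6]
step 0: S = H·P̄·Hᵀ + R = [33]
step 0: K = P̄·Hᵀ·S⁻¹ = [-2/33; 14/33]
step 0: x' = x̄ + K·y = [-48/11, -38/11]
step 0: P' = (I − K·H)·P̄ = [1019/33 1018/33; 1018/33 1025/33]
step 1: x̄ = F·x = [-68/11, 18/11]
step 1: P̄ = F·P·Fᵀ + Q = [1088/33 -970/33; -970/33 1151/33]
step 1: y = z − H·x̄ = [-139/11]
step 1: S = H·P̄·Hᵀ + R = [5583/11]
step 1: K = P̄·Hᵀ·S⁻¹ = [-1372/5583; 1414/5583]
step 1: x' = x̄ + K·y = [-17176/5583, -8732/5583]
step 1: P' = (I − K·H)·P̄ = [12944/5583 4086/1861; 4086/1861 12965/5583]
step 2: x̄ = F·x = [-34064/5583, -8156/5583]
step 2: P̄ = F·P·Fᵀ + Q = [26843/5583 -1300/1861; -1300/1861 32531/5583]
step 2: y = z − H·x̄ = [-20994/1861]
step 2: S = H·P̄·Hᵀ + R = [274279/5583]
step 2: K = P̄·Hᵀ·S⁻¹ = [-61486/274279; 72862/274279]
step 2: x' = x̄ + K·y = [-2939564/822837, -3667928/822837]
step 2: P' = (I − K·H)·P̄ = [1924741/822837 1832512/822837; 1832512/822837 1941805/822837]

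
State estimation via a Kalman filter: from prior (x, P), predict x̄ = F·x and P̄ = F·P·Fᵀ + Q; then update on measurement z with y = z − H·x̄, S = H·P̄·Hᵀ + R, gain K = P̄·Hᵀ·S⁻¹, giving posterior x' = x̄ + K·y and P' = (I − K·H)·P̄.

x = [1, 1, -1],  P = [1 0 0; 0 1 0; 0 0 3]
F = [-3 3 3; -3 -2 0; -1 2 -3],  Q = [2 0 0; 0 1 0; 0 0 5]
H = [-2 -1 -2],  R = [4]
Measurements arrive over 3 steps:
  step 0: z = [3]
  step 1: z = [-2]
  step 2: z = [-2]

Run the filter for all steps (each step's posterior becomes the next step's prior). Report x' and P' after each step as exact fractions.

step 0: x' = [-3, -5, 4], P' = [6525/218 -222/109 -6181/218; -222/109 1364/109 -442/109; -6181/218 -442/109 6697/218]
step 1: x' = [10704336/1049455, 21494692/1049455, -20406151/1049455], P' = [90440448/1049455 115497116/1049455 -147209538/1049455; 115497116/1049455 173689072/1049455 -201996086/1049455; -147209538/1049455 -201996086/1049455 248103913/1049455]
step 2: x' = [-5170285691/117768961, -41735193342/588844805, 47342610551/588844805], P' = [455856541159/353306883 663308793344/353306883 -787277360467/353306883; 663308793344/353306883 4873785682016/1766534415 -5753485678018/1766534415; -787277360467/353306883 -5753485678018/1766534415 6813748526264/1766534415]

step 0: x̄ = F·x = [-3, -5, 4]
step 0: P̄ = F·P·Fᵀ + Q = [47 3 -18; 3 14 -1; -18 -1 37]
step 0: y = z − H·x̄ = [0]
step 0: S = H·P̄·Hᵀ + R = [218]
step 0: K = P̄·Hᵀ·S⁻¹ = [-61/218; -9/109; -37/218]
step 0: x' = x̄ + K·y = [-3, -5, 4]
step 0: P' = (I − K·H)·P̄ = [6525/218 -222/109 -6181/218; -222/109 1364/109 -442/109; -6181/218 -442/109 6697/218]
step 1: x̄ = F·x = [6, 19, -19]
step 1: P̄ = F·P·Fᵀ + Q = [123662/109 52311/109 -27384/109; 52311/109 64527/218 -25247/109; -27384/109 -25247/109 27049/109]
step 1: y = z − H·x̄ = [-9]
step 1: S = H·P̄·Hᵀ + R = [1049455/218]
step 1: K = P̄·Hᵀ·S⁻¹ = [-489734/1049455; -172783/1049455; 51834/1049455]
step 1: x' = x̄ + K·y = [10704336/1049455, 21494692/1049455, -20406151/1049455]
step 1: P' = (I − K·H)·P̄ = [90440448/1049455 115497116/1049455 -147209538/1049455; 115497116/1049455 173689072/1049455 -201996086/1049455; -147209538/1049455 -201996086/1049455 248103913/1049455]
step 2: x̄ = F·x = [-5769477/209891, -75102392/1049455, 93503501/1049455]
step 2: P̄ = F·P·Fᵀ + Q = [309418771/209891 392440122/209891 -447244491/209891; 392440122/209891 2895735167/1049455 -3422285766/1049455; -447244491/209891 -3422285766/1049455 4102086568/1049455]
step 2: y = z − H·x̄ = [10422186/209891]
step 2: S = H·P̄·Hᵀ + R = [353306883/209891]
step 2: K = P̄·Hᵀ·S⁻¹ = [-116788682/353306883; 4887029/353306883; -61888492/353306883]
step 2: x' = x̄ + K·y = [-5170285691/117768961, -41735193342/588844805, 47342610551/588844805]
step 2: P' = (I − K·H)·P̄ = [455856541159/353306883 663308793344/353306883 -787277360467/353306883; 663308793344/353306883 4873785682016/1766534415 -5753485678018/1766534415; -787277360467/353306883 -5753485678018/1766534415 6813748526264/1766534415]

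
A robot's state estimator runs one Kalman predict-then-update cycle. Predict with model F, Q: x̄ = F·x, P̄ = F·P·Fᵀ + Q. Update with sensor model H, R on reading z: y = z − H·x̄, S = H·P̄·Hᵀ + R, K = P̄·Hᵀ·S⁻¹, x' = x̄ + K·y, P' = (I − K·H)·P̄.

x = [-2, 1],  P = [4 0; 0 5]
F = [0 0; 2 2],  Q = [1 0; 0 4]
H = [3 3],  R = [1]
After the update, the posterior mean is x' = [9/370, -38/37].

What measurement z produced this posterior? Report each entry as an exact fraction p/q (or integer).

x̄ = F·x = [0, -2]
P̄ = F·P·Fᵀ + Q = [1 0; 0 40]
S = H·P̄·Hᵀ + R = [370]
K = P̄·Hᵀ·S⁻¹ = [3/370; 12/37]
x' − x̄ = [9/370, 36/37] = K·y
y = (KᵀK)⁻¹·Kᵀ·(x' − x̄) = [3]
z = y + H·x̄ = [3] + [-6] = [-3]

z = [-3]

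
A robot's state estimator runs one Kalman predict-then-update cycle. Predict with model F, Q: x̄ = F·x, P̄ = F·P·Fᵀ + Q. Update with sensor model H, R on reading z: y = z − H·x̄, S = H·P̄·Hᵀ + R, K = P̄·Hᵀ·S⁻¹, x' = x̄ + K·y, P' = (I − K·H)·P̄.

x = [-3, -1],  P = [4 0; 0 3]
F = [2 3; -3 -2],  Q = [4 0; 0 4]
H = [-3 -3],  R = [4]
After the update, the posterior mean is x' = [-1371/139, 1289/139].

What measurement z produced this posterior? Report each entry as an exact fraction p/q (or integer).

x̄ = F·x = [-9, 11]
P̄ = F·P·Fᵀ + Q = [47 -42; -42 52]
S = H·P̄·Hᵀ + R = [139]
K = P̄·Hᵀ·S⁻¹ = [-15/139; -30/139]
x' − x̄ = [-120/139, -240/139] = K·y
y = (KᵀK)⁻¹·Kᵀ·(x' − x̄) = [8]
z = y + H·x̄ = [8] + [-6] = [2]

z = [2]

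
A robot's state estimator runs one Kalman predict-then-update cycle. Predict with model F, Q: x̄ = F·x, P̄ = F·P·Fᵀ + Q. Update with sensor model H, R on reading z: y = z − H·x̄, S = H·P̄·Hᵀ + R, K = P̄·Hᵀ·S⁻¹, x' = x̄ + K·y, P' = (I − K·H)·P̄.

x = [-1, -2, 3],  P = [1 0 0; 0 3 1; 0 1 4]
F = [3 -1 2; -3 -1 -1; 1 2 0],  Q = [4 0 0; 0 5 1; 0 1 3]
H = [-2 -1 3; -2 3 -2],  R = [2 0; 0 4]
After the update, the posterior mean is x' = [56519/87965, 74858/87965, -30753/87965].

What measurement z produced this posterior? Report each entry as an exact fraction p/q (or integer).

x̄ = F·x = [5, 2, -5]
P̄ = F·P·Fᵀ + Q = [28 -15 1; -15 23 -10; 1 -10 16]
S = H·P̄·Hᵀ + R = [269 -105; -105 695]
K = P̄·Hᵀ·S⁻¹ = [-7445/35186 -31697/175930; -349/17593 14798/87965; 3220/17593 -5668/87965]
x' − x̄ = [-383306/87965, -101072/87965, 409072/87965] = K·y
y = (KᵀK)⁻¹·Kᵀ·(x' − x̄) = [24, -4]
z = y + H·x̄ = [24, -4] + [-27, 6] = [-3, 2]

z = [-3, 2]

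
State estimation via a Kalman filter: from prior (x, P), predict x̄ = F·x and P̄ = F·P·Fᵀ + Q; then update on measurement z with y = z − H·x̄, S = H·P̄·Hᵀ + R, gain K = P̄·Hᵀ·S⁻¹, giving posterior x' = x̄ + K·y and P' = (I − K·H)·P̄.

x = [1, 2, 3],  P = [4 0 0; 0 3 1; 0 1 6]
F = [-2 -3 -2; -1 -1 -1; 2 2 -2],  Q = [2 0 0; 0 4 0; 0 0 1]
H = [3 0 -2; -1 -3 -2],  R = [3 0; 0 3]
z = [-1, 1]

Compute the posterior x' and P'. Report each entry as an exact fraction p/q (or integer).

x̄ = F·x = [-14, -6, 0]
P̄ = F·P·Fᵀ + Q = [81 34 -8; 34 19 -2; -8 -2 45]
y = z − H·x̄ = [41, -31]
S = H·P̄·Hᵀ + R = [1008 -349; -349 583]
K = P̄·Hᵀ·S⁻¹ = [92714/465863 -77945/465863; 31435/465863 -50702/465863; -92986/465863 -116394/465863]
x' = x̄ + K·y = [-304513/465863, 65419/465863, -204212/465863]
P' = (I − K·H)·P̄ = [705162/465863 -769557/465863 918672/465863; -769557/465863 1108213/465863 -1201488/465863; 918672/465863 -1201488/465863 1517487/465863]

x' = [-304513/465863, 65419/465863, -204212/465863]
P' = [705162/465863 -769557/465863 918672/465863; -769557/465863 1108213/465863 -1201488/465863; 918672/465863 -1201488/465863 1517487/465863]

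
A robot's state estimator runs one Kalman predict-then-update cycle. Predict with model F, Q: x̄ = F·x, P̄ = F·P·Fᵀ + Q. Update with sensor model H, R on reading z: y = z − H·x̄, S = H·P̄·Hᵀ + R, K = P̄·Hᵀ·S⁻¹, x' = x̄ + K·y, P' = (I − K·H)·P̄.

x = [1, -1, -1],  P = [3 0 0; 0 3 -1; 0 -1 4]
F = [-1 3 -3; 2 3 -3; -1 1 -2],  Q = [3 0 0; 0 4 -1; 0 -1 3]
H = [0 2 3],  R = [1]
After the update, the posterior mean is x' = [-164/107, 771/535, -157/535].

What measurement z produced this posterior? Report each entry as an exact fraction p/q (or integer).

x̄ = F·x = [-1, 2, 0]
P̄ = F·P·Fᵀ + Q = [87 75 45; 75 97 35; 45 35 29]
S = H·P̄·Hᵀ + R = [1070]
K = P̄·Hᵀ·S⁻¹ = [57/214; 299/1070; 157/1070]
x' − x̄ = [-57/107, -299/535, -157/535] = K·y
y = (KᵀK)⁻¹·Kᵀ·(x' − x̄) = [-2]
z = y + H·x̄ = [-2] + [4] = [2]

z = [2]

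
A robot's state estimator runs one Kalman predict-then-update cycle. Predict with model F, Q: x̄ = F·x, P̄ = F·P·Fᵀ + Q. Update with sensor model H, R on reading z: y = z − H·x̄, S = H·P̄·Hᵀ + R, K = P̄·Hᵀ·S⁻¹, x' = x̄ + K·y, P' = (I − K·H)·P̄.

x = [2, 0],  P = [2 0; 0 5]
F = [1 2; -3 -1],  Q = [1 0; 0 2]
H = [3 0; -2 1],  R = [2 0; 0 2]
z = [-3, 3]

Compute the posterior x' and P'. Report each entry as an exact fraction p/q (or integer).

x̄ = F·x = [2, -6]
P̄ = F·P·Fᵀ + Q = [23 -16; -16 25]
y = z − H·x̄ = [-9, 13]
S = H·P̄·Hᵀ + R = [209 -186; -186 183]
K = P̄·Hᵀ·S⁻¹ = [365/1217 -124/3651; 606/1217 995/1217]
x' = x̄ + K·y = [-4165/3651, 179/1217]
P' = (I − K·H)·P̄ = [730/3651 404/1217; 404/1217 2798/1217]

x' = [-4165/3651, 179/1217]
P' = [730/3651 404/1217; 404/1217 2798/1217]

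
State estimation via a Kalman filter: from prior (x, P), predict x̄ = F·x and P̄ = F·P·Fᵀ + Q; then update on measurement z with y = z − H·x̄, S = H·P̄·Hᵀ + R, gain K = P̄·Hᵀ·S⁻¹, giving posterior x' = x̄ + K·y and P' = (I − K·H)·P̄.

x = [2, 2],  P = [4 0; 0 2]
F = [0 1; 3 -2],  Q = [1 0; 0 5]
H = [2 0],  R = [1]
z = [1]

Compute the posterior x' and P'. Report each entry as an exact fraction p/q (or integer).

x' = [8/13, 50/13]
P' = [3/13 -4/13; -4/13 573/13]

x̄ = F·x = [2, 2]
P̄ = F·P·Fᵀ + Q = [3 -4; -4 49]
y = z − H·x̄ = [-3]
S = H·P̄·Hᵀ + R = [13]
K = P̄·Hᵀ·S⁻¹ = [6/13; -8/13]
x' = x̄ + K·y = [8/13, 50/13]
P' = (I − K·H)·P̄ = [3/13 -4/13; -4/13 573/13]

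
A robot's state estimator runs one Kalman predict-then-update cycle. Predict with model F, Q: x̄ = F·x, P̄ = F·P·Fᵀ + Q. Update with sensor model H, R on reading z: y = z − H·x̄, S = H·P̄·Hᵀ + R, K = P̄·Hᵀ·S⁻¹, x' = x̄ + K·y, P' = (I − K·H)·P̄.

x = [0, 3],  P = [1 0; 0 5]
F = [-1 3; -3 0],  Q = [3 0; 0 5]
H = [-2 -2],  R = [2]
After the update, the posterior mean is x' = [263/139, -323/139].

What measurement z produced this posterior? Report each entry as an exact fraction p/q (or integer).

x̄ = F·x = [9, 0]
P̄ = F·P·Fᵀ + Q = [49 3; 3 14]
S = H·P̄·Hᵀ + R = [278]
K = P̄·Hᵀ·S⁻¹ = [-52/139; -17/139]
x' − x̄ = [-988/139, -323/139] = K·y
y = (KᵀK)⁻¹·Kᵀ·(x' − x̄) = [19]
z = y + H·x̄ = [19] + [-18] = [1]

z = [1]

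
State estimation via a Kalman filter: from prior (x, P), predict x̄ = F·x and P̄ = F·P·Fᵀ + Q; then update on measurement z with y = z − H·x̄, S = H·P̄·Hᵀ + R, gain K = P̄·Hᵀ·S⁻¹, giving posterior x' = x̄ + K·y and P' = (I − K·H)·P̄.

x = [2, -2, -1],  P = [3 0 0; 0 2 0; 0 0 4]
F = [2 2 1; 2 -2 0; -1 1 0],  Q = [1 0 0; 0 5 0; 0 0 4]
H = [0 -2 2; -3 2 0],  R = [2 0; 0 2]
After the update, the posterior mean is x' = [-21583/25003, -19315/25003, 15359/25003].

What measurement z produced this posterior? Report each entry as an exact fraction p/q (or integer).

x̄ = F·x = [-1, 8, -4]
P̄ = F·P·Fᵀ + Q = [25 4 -2; 4 25 -10; -2 -10 9]
S = H·P̄·Hᵀ + R = [218 -104; -104 279]
K = P̄·Hᵀ·S⁻¹ = [-5158/25003 -7927/25003; -7789/25003 502/25003; 4573/25003 450/25003]
x' − x̄ = [3420/25003, -219339/25003, 115371/25003] = K·y
y = (KᵀK)⁻¹·Kᵀ·(x' − x̄) = [27, -18]
z = y + H·x̄ = [27, -18] + [-24, 19] = [3, 1]

z = [3, 1]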